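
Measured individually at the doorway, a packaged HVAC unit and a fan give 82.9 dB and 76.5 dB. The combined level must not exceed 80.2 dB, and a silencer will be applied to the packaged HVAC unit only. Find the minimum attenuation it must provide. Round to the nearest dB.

5 dB

The untreated sources together contribute 10^(76.5/10) = 4.467e+07, i.e. 76.50 dB.
To meet 80.2 dB overall, the treated packaged HVAC unit may contribute at most 10^(80.2/10) − 4.467e+07 = 6.004e+07, i.e. 77.78 dB.
Required insertion loss = 82.9 − 77.78 = 5.12 dB.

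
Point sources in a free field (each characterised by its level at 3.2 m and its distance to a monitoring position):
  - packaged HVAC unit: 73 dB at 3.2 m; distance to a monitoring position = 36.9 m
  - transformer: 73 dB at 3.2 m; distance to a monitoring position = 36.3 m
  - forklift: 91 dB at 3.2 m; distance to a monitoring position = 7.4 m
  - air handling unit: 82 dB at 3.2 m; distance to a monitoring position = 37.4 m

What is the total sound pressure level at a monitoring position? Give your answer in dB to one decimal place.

83.7 dB

Propagate each source to the receiver with L = L_ref − 20·log₁₀(r/r_ref), then add intensities.
packaged HVAC unit: 73 − 20·log₁₀(36.9/3.2) = 73 − 21.24 = 51.76 dB.
transformer: 73 − 20·log₁₀(36.3/3.2) = 73 − 21.10 = 51.90 dB.
forklift: 91 − 20·log₁₀(7.4/3.2) = 91 − 7.28 = 83.72 dB.
air handling unit: 82 − 20·log₁₀(37.4/3.2) = 82 − 21.35 = 60.65 dB.
Σ 10^(L/10) = 2.369e+08 → L_total = 10·log₁₀(2.369e+08) = 83.75 dB.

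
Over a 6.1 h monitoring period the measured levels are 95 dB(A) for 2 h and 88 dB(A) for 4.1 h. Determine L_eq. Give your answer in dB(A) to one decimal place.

Weight each interval's intensity by its duration and average over T = 6.1 h:
Σ tᵢ·10^(Lᵢ/10) = 2·10^(95/10) + 4.1·10^(88/10) = 8.911e+09.
L_eq = 10·log₁₀(8.911e+09/6.1) = 91.65 dB(A).

91.6 dB(A)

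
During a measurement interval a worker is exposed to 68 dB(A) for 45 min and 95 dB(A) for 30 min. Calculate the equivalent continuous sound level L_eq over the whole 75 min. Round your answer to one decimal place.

Weight each interval's intensity by its duration and average over T = 75 min:
Σ tᵢ·10^(Lᵢ/10) = 45·10^(68/10) + 30·10^(95/10) = 9.515e+10.
L_eq = 10·log₁₀(9.515e+10/75) = 91.03 dB(A).

91.0 dB(A)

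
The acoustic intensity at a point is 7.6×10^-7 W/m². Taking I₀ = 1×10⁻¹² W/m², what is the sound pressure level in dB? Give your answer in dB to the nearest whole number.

Dividing by I₀ shifts the exponent by 12: I/I₀ = 7.6×10^5.
L = 10·(0.8808 + 5) = 58.81 dB.

59 dB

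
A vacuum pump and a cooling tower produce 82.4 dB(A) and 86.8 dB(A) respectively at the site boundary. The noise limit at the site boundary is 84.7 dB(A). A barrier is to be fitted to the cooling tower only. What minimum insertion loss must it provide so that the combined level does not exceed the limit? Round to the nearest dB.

Everything except the cooling tower sums to 10^(82.4/10) = 1.738e+08 in linear terms, 82.40 dB(A).
The limit corresponds to 10^(84.7/10) = 2.951e+08; subtracting the fixed part leaves 1.213e+08 for the cooling tower, i.e. 80.84 dB(A).
So the cooling tower must be reduced from 86.8 to 80.84 dB(A): IL = 5.96 dB.

6 dB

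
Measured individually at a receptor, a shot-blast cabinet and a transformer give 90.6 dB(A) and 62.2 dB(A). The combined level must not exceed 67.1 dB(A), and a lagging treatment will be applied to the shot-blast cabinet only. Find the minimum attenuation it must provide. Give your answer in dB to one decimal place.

The untreated sources together contribute 10^(62.2/10) = 1.660e+06, i.e. 62.20 dB(A).
The limit corresponds to 10^(67.1/10) = 5.129e+06; subtracting the fixed part leaves 3.469e+06 for the shot-blast cabinet, i.e. 65.40 dB(A).
Required insertion loss = 90.6 − 65.40 = 25.20 dB.

25.2 dB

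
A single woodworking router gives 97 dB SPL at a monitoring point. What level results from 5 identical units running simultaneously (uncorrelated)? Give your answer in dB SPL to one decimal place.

104.0 dB SPL

With 5 equal, uncorrelated contributions the intensity is 5× that of one unit, giving a rise of 10·log₁₀ 5.
L_total = 97 + 10·log₁₀(5) = 97 + 6.990 = 103.99 dB SPL.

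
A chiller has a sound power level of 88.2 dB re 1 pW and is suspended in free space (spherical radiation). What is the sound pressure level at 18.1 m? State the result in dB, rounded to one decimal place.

Free-field spherical radiation: L_p = L_w − 10·log₁₀(4π·r²), r = 18.1 m.
4π·r² = 4117 m², 10·log₁₀ of that is 36.146 dB.
L_p = 88.2 − 36.146 = 52.05 dB.

52.1 dB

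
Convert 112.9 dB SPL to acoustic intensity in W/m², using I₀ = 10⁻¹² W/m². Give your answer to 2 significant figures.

0.19 W/m²

I = I₀·10^(L/10) = 10⁻¹² × 10^(112.9/10) = 10^(-0.710).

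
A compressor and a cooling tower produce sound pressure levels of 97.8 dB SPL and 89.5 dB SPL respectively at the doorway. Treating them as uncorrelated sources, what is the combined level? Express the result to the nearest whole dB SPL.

Incoherent sources combine by intensity addition: L_total = 10·log₁₀(Σ 10^(L_i/10)).
Σ 10^(L/10) = 10^(97.8/10) + 10^(89.5/10) = 6.917e+09.
L_total = 10·log₁₀(6.917e+09) = 98.40 dB SPL.

98 dB SPL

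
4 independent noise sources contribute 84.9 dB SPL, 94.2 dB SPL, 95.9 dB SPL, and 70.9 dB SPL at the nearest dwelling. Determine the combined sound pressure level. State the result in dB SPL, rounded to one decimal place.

98.4 dB SPL

Incoherent sources combine by intensity addition: L_total = 10·log₁₀(Σ 10^(L_i/10)).
Σ 10^(L/10) = 10^(84.9/10) + 10^(94.2/10) + 10^(95.9/10) + 10^(70.9/10) = 6.842e+09.
L_total = 10·log₁₀(6.842e+09) = 98.35 dB SPL.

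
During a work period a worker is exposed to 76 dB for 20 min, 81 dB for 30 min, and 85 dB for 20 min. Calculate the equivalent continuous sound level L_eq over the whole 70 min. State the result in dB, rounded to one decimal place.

The energy average is taken in the linear domain: L_eq = 10·log₁₀[(Σ tᵢ·10^(Lᵢ/10))/T], T = 70 min.
Σ tᵢ·10^(Lᵢ/10) = 20·10^(76/10) + 30·10^(81/10) + 20·10^(85/10) = 1.090e+10.
L_eq = 10·log₁₀(1.090e+10/70) = 81.92 dB.

81.9 dB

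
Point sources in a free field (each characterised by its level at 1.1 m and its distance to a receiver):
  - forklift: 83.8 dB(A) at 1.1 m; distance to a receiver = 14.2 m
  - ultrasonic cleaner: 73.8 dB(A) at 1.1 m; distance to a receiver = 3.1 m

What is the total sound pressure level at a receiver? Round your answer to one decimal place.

First find each source's level at the receiver (point-source: −20·log₁₀(r/r_ref)), then combine on an intensity basis.
forklift: 83.8 − 20·log₁₀(14.2/1.1) = 83.8 − 22.22 = 61.58 dB(A).
ultrasonic cleaner: 73.8 − 20·log₁₀(3.1/1.1) = 73.8 − 9.00 = 64.80 dB(A).
Σ 10^(L/10) = 4.460e+06 → L_total = 10·log₁₀(4.460e+06) = 66.49 dB(A).

66.5 dB(A)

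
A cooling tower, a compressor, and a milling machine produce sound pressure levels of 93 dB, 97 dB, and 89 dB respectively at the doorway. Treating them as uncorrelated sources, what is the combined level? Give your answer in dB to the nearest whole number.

For uncorrelated sources the intensities add, so convert each level to linear form, sum, and take 10·log₁₀ of the total.
Σ 10^(L/10) = 10^(93/10) + 10^(97/10) + 10^(89/10) = 7.801e+09.
L_total = 10·log₁₀(7.801e+09) = 98.92 dB.

99 dB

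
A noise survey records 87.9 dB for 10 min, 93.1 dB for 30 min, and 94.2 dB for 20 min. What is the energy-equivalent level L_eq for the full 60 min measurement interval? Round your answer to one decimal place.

The energy average is taken in the linear domain: L_eq = 10·log₁₀[(Σ tᵢ·10^(Lᵢ/10))/T], T = 60 min.
Σ tᵢ·10^(Lᵢ/10) = 10·10^(87.9/10) + 30·10^(93.1/10) + 20·10^(94.2/10) = 1.200e+11.
L_eq = 10·log₁₀(1.200e+11/60) = 93.01 dB.

93.0 dB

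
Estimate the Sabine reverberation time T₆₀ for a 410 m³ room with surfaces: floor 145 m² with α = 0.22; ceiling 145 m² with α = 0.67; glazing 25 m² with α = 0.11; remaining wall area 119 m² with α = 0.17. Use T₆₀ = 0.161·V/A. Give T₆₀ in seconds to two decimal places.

Summing Sᵢαᵢ: 145·0.22 + 145·0.67 + 25·0.11 + 119·0.17 = 152.03 m².
T₆₀ = 0.161·V/A = 0.161·410/152.03 = 0.434 s.

0.43 s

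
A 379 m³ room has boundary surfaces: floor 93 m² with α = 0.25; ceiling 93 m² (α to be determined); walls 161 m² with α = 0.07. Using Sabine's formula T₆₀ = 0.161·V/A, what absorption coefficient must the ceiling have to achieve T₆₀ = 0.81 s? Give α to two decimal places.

A = 0.161·V/T₆₀ = 0.161·379/0.81 = 75.33 m² sabins.
Absorption from the other surfaces = 93·0.25 + 161·0.07 = 34.52 m², so the ceiling must supply 40.81 m² over 93 m².
α = 40.81/93 = 0.439.

0.44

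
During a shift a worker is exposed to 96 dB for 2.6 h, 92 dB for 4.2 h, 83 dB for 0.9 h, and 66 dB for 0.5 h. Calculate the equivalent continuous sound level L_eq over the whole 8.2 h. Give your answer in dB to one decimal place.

93.2 dB

Weight each interval's intensity by its duration and average over T = 8.2 h:
Σ tᵢ·10^(Lᵢ/10) = 2.6·10^(96/10) + 4.2·10^(92/10) + 0.9·10^(83/10) + 0.5·10^(66/10) = 1.719e+10.
L_eq = 10·log₁₀(1.719e+10/8.2) = 93.21 dB.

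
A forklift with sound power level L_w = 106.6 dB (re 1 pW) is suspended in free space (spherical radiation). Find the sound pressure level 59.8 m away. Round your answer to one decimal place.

The power spreads over a sphere of area 4π·r², so L_p = L_w − 10·log₁₀(4π·r²).
4π·r² = 4.494e+04 m², 10·log₁₀ of that is 46.526 dB.
L_p = 106.6 − 46.526 = 60.07 dB.

60.1 dB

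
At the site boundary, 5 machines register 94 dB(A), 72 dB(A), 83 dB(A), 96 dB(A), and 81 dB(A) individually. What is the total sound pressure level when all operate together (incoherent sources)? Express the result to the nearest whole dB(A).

98 dB(A)

Incoherent sources combine by intensity addition: L_total = 10·log₁₀(Σ 10^(L_i/10)).
Σ 10^(L/10) = 10^(94/10) + 10^(72/10) + 10^(83/10) + 10^(96/10) + 10^(81/10) = 6.834e+09.
L_total = 10·log₁₀(6.834e+09) = 98.35 dB(A).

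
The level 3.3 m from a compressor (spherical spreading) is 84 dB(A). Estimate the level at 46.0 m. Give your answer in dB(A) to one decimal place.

61.1 dB(A)

For a point source, L₂ = L₁ − 20·log₁₀(r₂/r₁).
L₂ = 84 − 20·log₁₀(46.0/3.3) = 84 − 22.885 = 61.12 dB(A).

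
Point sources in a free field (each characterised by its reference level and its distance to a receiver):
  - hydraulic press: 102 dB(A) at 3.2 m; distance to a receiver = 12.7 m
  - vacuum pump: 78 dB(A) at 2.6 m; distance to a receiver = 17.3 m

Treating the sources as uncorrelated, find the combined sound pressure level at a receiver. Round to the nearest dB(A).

90 dB(A)

First find each source's level at the receiver (point-source: −20·log₁₀(r/r_ref)), then combine on an intensity basis.
hydraulic press: 102 − 20·log₁₀(12.7/3.2) = 102 − 11.97 = 90.03 dB(A).
vacuum pump: 78 − 20·log₁₀(17.3/2.6) = 78 − 16.46 = 61.54 dB(A).
Σ 10^(L/10) = 1.008e+09 → L_total = 10·log₁₀(1.008e+09) = 90.03 dB(A).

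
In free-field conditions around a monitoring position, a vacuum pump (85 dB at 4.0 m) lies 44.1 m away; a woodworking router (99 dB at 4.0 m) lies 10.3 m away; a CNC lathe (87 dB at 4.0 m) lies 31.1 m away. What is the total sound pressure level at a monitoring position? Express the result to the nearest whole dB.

Apply inverse-square spreading to bring every level to the receiver, then sum 10^(L/10).
vacuum pump: 85 − 20·log₁₀(44.1/4.0) = 85 − 20.85 = 64.15 dB.
woodworking router: 99 − 20·log₁₀(10.3/4.0) = 99 − 8.22 = 90.78 dB.
CNC lathe: 87 − 20·log₁₀(31.1/4.0) = 87 − 17.81 = 69.19 dB.
Σ 10^(L/10) = 1.209e+09 → L_total = 10·log₁₀(1.209e+09) = 90.82 dB.

91 dB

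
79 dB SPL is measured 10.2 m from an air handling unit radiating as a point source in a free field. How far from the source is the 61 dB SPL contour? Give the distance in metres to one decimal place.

Point-source spreading drops the level by 20·log₁₀(r₂/r₁); inverting, r₂/r₁ = 10^(ΔL/20).
r₂ = 10.2·10^((79−61)/20) = 10.2·10^(18.0/20) = 81.02 m.

81.0 m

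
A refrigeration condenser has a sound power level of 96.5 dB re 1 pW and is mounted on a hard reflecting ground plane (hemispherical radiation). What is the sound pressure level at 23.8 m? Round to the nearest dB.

61 dB

L_p = L_w − 10·log₁₀(2π·r²) with r = 23.8 m.
2π·r² = 3559 m², 10·log₁₀ of that is 35.513 dB.
L_p = 96.5 − 35.513 = 60.99 dB.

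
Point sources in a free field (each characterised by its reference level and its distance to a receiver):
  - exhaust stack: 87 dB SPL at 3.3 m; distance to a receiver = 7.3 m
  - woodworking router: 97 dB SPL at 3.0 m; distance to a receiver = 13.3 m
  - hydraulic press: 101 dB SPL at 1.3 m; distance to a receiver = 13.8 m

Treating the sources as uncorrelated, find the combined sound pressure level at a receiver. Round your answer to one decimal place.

86.7 dB SPL

First find each source's level at the receiver (point-source: −20·log₁₀(r/r_ref)), then combine on an intensity basis.
exhaust stack: 87 − 20·log₁₀(7.3/3.3) = 87 − 6.90 = 80.10 dB SPL.
woodworking router: 97 − 20·log₁₀(13.3/3.0) = 97 − 12.93 = 84.07 dB SPL.
hydraulic press: 101 − 20·log₁₀(13.8/1.3) = 101 − 20.52 = 80.48 dB SPL.
Σ 10^(L/10) = 4.691e+08 → L_total = 10·log₁₀(4.691e+08) = 86.71 dB SPL.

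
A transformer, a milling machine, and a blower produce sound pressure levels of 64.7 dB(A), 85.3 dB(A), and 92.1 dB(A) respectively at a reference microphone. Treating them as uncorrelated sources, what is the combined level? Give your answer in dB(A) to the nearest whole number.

Incoherent sources combine by intensity addition: L_total = 10·log₁₀(Σ 10^(L_i/10)).
Σ 10^(L/10) = 10^(64.7/10) + 10^(85.3/10) + 10^(92.1/10) = 1.964e+09.
L_total = 10·log₁₀(1.964e+09) = 92.93 dB(A).

93 dB(A)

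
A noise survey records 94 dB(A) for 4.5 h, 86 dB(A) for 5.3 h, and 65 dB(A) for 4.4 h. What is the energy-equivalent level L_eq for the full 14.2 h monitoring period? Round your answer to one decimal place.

L_eq = 10·log₁₀[(1/T)·Σ tᵢ·10^(Lᵢ/10)] with T = 14.2 h.
Σ tᵢ·10^(Lᵢ/10) = 4.5·10^(94/10) + 5.3·10^(86/10) + 4.4·10^(65/10) = 1.343e+10.
L_eq = 10·log₁₀(1.343e+10/14.2) = 89.76 dB(A).

89.8 dB(A)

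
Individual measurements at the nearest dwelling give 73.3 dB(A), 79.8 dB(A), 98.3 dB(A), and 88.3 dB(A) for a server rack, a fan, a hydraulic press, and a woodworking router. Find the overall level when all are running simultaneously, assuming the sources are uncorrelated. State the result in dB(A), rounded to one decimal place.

Incoherent sources combine by intensity addition: L_total = 10·log₁₀(Σ 10^(L_i/10)).
Σ 10^(L/10) = 10^(73.3/10) + 10^(79.8/10) + 10^(98.3/10) + 10^(88.3/10) = 7.554e+09.
L_total = 10·log₁₀(7.554e+09) = 98.78 dB(A).

98.8 dB(A)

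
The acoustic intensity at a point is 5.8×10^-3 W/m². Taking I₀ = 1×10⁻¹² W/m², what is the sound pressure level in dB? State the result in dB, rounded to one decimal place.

I/I₀ = 5.8×10^-3/10⁻¹² = 5.8×10^9, and L = 10·log₁₀(I/I₀).
L = 10·(0.7634 + 9) = 97.63 dB.

97.6 dB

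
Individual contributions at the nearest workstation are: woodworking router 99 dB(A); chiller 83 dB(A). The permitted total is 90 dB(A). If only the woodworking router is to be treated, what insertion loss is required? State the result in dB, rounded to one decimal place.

10.0 dB

The untreated sources together contribute 10^(83/10) = 1.995e+08, i.e. 83.00 dB(A).
To meet 90 dB(A) overall, the treated woodworking router may contribute at most 10^(90/10) − 1.995e+08 = 8.005e+08, i.e. 89.03 dB(A).
So the woodworking router must be reduced from 99 to 89.03 dB(A): IL = 9.97 dB.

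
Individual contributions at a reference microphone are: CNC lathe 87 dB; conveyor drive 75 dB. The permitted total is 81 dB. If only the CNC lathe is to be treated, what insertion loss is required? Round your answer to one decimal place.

The untreated sources together contribute 10^(75/10) = 3.162e+07, i.e. 75.00 dB.
The limit corresponds to 10^(81/10) = 1.259e+08; subtracting the fixed part leaves 9.427e+07 for the CNC lathe, i.e. 79.74 dB.
So the CNC lathe must be reduced from 87 to 79.74 dB: IL = 7.26 dB.

7.3 dB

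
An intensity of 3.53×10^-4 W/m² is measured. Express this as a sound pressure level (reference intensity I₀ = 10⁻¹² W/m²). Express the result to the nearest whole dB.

Dividing by I₀ shifts the exponent by 12: I/I₀ = 3.53×10^8.
L = 10·(0.5478 + 8) = 85.48 dB.

85 dB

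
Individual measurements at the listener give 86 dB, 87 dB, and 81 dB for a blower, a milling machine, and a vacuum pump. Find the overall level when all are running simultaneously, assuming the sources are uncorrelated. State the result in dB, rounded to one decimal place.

Incoherent sources combine by intensity addition: L_total = 10·log₁₀(Σ 10^(L_i/10)).
Σ 10^(L/10) = 10^(86/10) + 10^(87/10) + 10^(81/10) = 1.025e+09.
L_total = 10·log₁₀(1.025e+09) = 90.11 dB.

90.1 dB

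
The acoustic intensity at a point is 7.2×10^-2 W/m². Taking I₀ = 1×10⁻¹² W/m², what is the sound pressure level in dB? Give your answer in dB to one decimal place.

108.6 dB

I/I₀ = 7.2×10^-2/10⁻¹² = 7.2×10^10, and L = 10·log₁₀(I/I₀).
L = 10·(0.8573 + 10) = 108.57 dB.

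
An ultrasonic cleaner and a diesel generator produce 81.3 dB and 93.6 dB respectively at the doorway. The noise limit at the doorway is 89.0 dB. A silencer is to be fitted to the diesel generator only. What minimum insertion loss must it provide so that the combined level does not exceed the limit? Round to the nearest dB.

5 dB

Fixed contribution from the other source: Σ 10^(L/10) = 10^(81.3/10) = 1.349e+08 (81.30 dB).
To meet 89.0 dB overall, the treated diesel generator may contribute at most 10^(89.0/10) − 1.349e+08 = 6.594e+08, i.e. 88.19 dB.
Required insertion loss = 93.6 − 88.19 = 5.41 dB.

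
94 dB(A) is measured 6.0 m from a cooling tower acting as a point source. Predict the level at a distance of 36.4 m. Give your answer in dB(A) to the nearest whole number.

Point-source attenuation: ΔL = 20·log₁₀(r₂/r₁) = 20·log₁₀(36.4/6.0) = 15.659 dB.
L₂ = 94 − 20·log₁₀(36.4/6.0) = 94 − 15.659 = 78.34 dB(A).

78 dB(A)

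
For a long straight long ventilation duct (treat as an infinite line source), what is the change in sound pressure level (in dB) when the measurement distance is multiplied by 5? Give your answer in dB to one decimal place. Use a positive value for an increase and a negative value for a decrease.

-7.0 dB

With cylindrical spreading the level changes by −10·log₁₀(r₂/r₁).
ΔL = −10·log₁₀(5) = -6.99 dB.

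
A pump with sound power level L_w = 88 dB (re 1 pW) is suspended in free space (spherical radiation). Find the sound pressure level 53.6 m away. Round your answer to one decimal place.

Free-field spherical radiation: L_p = L_w − 10·log₁₀(4π·r²), r = 53.6 m.
4π·r² = 3.61e+04 m², 10·log₁₀ of that is 45.575 dB.
L_p = 88 − 45.575 = 42.42 dB.

42.4 dB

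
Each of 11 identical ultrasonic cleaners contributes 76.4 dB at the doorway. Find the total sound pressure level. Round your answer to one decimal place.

N identical incoherent sources raise the level by 10·log₁₀ N.
L_total = 76.4 + 10·log₁₀(11) = 76.4 + 10.414 = 86.81 dB.

86.8 dB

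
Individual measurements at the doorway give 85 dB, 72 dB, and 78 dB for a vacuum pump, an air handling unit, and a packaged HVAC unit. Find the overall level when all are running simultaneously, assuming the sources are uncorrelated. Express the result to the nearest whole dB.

86 dB

For uncorrelated sources the intensities add, so convert each level to linear form, sum, and take 10·log₁₀ of the total.
Σ 10^(L/10) = 10^(85/10) + 10^(72/10) + 10^(78/10) = 3.952e+08.
L_total = 10·log₁₀(3.952e+08) = 85.97 dB.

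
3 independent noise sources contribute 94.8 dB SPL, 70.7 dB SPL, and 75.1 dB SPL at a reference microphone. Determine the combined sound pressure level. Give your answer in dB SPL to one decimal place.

94.9 dB SPL

Incoherent sources combine by intensity addition: L_total = 10·log₁₀(Σ 10^(L_i/10)).
Σ 10^(L/10) = 10^(94.8/10) + 10^(70.7/10) + 10^(75.1/10) = 3.064e+09.
L_total = 10·log₁₀(3.064e+09) = 94.86 dB SPL.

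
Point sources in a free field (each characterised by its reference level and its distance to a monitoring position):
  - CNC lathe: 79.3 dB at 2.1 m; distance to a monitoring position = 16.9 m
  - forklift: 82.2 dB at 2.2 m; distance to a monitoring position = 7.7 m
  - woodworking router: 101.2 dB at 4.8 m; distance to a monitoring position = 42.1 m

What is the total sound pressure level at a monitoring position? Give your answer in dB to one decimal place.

First find each source's level at the receiver (point-source: −20·log₁₀(r/r_ref)), then combine on an intensity basis.
CNC lathe: 79.3 − 20·log₁₀(16.9/2.1) = 79.3 − 18.11 = 61.19 dB.
forklift: 82.2 − 20·log₁₀(7.7/2.2) = 82.2 − 10.88 = 71.32 dB.
woodworking router: 101.2 − 20·log₁₀(42.1/4.8) = 101.2 − 18.86 = 82.34 dB.
Σ 10^(L/10) = 1.862e+08 → L_total = 10·log₁₀(1.862e+08) = 82.70 dB.

82.7 dB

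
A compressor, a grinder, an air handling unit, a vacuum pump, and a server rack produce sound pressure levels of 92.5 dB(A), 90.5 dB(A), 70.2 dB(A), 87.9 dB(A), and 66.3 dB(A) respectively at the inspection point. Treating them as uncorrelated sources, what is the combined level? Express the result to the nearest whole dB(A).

95 dB(A)

Incoherent sources combine by intensity addition: L_total = 10·log₁₀(Σ 10^(L_i/10)).
Σ 10^(L/10) = 10^(92.5/10) + 10^(90.5/10) + 10^(70.2/10) + 10^(87.9/10) + 10^(66.3/10) = 3.532e+09.
L_total = 10·log₁₀(3.532e+09) = 95.48 dB(A).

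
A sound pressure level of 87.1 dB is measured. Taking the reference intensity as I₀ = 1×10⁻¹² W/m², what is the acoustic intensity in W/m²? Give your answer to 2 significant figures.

0.00051 W/m²

I/I₀ = 10^(87.1/10) = 5.129e+08, so I = 5.129e+08 × 10⁻¹² W/m².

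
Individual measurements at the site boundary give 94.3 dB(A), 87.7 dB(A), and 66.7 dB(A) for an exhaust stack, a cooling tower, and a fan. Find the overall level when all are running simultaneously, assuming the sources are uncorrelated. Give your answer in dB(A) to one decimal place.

95.2 dB(A)

Incoherent sources combine by intensity addition: L_total = 10·log₁₀(Σ 10^(L_i/10)).
Σ 10^(L/10) = 10^(94.3/10) + 10^(87.7/10) + 10^(66.7/10) = 3.285e+09.
L_total = 10·log₁₀(3.285e+09) = 95.17 dB(A).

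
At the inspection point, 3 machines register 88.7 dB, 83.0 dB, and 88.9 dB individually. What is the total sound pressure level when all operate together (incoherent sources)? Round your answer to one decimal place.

For uncorrelated sources the intensities add, so convert each level to linear form, sum, and take 10·log₁₀ of the total.
Σ 10^(L/10) = 10^(88.7/10) + 10^(83.0/10) + 10^(88.9/10) = 1.717e+09.
L_total = 10·log₁₀(1.717e+09) = 92.35 dB.

92.3 dB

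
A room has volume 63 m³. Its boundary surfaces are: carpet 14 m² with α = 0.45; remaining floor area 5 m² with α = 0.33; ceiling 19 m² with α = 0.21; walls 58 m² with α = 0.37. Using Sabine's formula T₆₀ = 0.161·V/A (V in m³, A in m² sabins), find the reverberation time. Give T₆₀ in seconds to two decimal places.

0.30 s

A = Σ Sᵢαᵢ = 14·0.45 + 5·0.33 + 19·0.21 + 58·0.37 = 33.40 m².
T₆₀ = 0.161 × 63 / 33.40 = 0.304 s.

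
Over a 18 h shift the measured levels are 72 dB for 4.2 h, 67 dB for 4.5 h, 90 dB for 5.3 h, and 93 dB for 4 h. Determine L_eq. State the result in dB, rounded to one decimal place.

88.7 dB

The energy average is taken in the linear domain: L_eq = 10·log₁₀[(Σ tᵢ·10^(Lᵢ/10))/T], T = 18 h.
Σ tᵢ·10^(Lᵢ/10) = 4.2·10^(72/10) + 4.5·10^(67/10) + 5.3·10^(90/10) + 4·10^(93/10) = 1.337e+10.
L_eq = 10·log₁₀(1.337e+10/18) = 88.71 dB.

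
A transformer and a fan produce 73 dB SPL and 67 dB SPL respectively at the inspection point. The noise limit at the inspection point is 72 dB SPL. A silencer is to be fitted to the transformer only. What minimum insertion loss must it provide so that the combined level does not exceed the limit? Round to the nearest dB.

Everything except the transformer sums to 10^(67/10) = 5.012e+06 in linear terms, 67.00 dB SPL.
To meet 72 dB SPL overall, the treated transformer may contribute at most 10^(72/10) − 5.012e+06 = 1.084e+07, i.e. 70.35 dB SPL.
Required insertion loss = 73 − 70.35 = 2.65 dB.

3 dB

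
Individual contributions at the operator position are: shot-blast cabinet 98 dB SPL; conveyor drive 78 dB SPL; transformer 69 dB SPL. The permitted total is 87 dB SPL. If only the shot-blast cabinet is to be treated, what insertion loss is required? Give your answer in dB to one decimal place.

Fixed contribution from the other sources: Σ 10^(L/10) = 10^(78/10) + 10^(69/10) = 7.104e+07 (78.51 dB SPL).
The limit corresponds to 10^(87/10) = 5.012e+08; subtracting the fixed part leaves 4.301e+08 for the shot-blast cabinet, i.e. 86.34 dB SPL.
Required insertion loss = 98 − 86.34 = 11.66 dB.

11.7 dB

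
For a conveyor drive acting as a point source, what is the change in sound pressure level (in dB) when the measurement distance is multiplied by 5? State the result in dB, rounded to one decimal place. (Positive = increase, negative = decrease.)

A point source loses 6 dB per doubling of distance; generally ΔL = −20·log₁₀(r₂/r₁).
ΔL = −20·log₁₀(5) = -13.98 dB.

-14.0 dB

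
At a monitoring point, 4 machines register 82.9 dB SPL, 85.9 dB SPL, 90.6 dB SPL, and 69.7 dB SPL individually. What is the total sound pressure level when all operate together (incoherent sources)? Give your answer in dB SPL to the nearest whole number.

92 dB SPL

For uncorrelated sources the intensities add, so convert each level to linear form, sum, and take 10·log₁₀ of the total.
Σ 10^(L/10) = 10^(82.9/10) + 10^(85.9/10) + 10^(90.6/10) + 10^(69.7/10) = 1.742e+09.
L_total = 10·log₁₀(1.742e+09) = 92.41 dB SPL.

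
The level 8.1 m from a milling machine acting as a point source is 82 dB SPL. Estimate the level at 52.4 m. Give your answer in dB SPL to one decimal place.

65.8 dB SPL

For a point source, L₂ = L₁ − 20·log₁₀(r₂/r₁).
L₂ = 82 − 20·log₁₀(52.4/8.1) = 82 − 16.217 = 65.78 dB SPL.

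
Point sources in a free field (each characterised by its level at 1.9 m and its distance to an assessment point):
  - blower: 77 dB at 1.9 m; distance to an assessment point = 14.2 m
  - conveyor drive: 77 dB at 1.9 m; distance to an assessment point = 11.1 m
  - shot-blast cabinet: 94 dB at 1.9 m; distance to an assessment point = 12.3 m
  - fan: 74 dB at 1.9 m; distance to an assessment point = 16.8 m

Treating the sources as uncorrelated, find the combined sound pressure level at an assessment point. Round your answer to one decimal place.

78.0 dB

Propagate each source to the receiver with L = L_ref − 20·log₁₀(r/r_ref), then add intensities.
blower: 77 − 20·log₁₀(14.2/1.9) = 77 − 17.47 = 59.53 dB.
conveyor drive: 77 − 20·log₁₀(11.1/1.9) = 77 − 15.33 = 61.67 dB.
shot-blast cabinet: 94 − 20·log₁₀(12.3/1.9) = 94 − 16.22 = 77.78 dB.
fan: 74 − 20·log₁₀(16.8/1.9) = 74 − 18.93 = 55.07 dB.
Σ 10^(L/10) = 6.262e+07 → L_total = 10·log₁₀(6.262e+07) = 77.97 dB.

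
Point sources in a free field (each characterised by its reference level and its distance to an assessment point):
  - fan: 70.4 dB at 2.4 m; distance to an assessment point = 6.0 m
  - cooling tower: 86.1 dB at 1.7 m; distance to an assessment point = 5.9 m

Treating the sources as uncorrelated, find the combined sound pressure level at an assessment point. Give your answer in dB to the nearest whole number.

Propagate each source to the receiver with L = L_ref − 20·log₁₀(r/r_ref), then add intensities.
fan: 70.4 − 20·log₁₀(6.0/2.4) = 70.4 − 7.96 = 62.44 dB.
cooling tower: 86.1 − 20·log₁₀(5.9/1.7) = 86.1 − 10.81 = 75.29 dB.
Σ 10^(L/10) = 3.558e+07 → L_total = 10·log₁₀(3.558e+07) = 75.51 dB.

76 dB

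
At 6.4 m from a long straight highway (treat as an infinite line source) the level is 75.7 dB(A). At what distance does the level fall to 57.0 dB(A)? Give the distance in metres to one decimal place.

The 18.7 dB drop corresponds to a distance ratio of 10^(18.7/10) for a line source.
r₂ = 6.4·10^((75.7−57.0)/10) = 6.4·10^(18.7/10) = 474.44 m.

474.4 m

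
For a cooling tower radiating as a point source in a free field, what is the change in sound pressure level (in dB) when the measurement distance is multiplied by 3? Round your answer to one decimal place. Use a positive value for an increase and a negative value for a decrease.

-9.5 dB

A point source loses 6 dB per doubling of distance; generally ΔL = −20·log₁₀(r₂/r₁).
ΔL = −20·log₁₀(3) = -9.54 dB.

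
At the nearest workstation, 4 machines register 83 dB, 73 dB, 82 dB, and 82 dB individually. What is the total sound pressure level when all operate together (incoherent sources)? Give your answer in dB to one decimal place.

87.3 dB

Incoherent sources combine by intensity addition: L_total = 10·log₁₀(Σ 10^(L_i/10)).
Σ 10^(L/10) = 10^(83/10) + 10^(73/10) + 10^(82/10) + 10^(82/10) = 5.365e+08.
L_total = 10·log₁₀(5.365e+08) = 87.30 dB.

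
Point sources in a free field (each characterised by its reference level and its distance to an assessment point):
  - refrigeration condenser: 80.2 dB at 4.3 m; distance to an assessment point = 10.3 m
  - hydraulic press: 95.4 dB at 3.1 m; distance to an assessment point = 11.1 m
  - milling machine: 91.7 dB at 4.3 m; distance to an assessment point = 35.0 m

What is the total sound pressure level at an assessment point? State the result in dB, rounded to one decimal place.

84.9 dB

First find each source's level at the receiver (point-source: −20·log₁₀(r/r_ref)), then combine on an intensity basis.
refrigeration condenser: 80.2 − 20·log₁₀(10.3/4.3) = 80.2 − 7.59 = 72.61 dB.
hydraulic press: 95.4 − 20·log₁₀(11.1/3.1) = 95.4 − 11.08 = 84.32 dB.
milling machine: 91.7 − 20·log₁₀(35.0/4.3) = 91.7 − 18.21 = 73.49 dB.
Σ 10^(L/10) = 3.110e+08 → L_total = 10·log₁₀(3.110e+08) = 84.93 dB.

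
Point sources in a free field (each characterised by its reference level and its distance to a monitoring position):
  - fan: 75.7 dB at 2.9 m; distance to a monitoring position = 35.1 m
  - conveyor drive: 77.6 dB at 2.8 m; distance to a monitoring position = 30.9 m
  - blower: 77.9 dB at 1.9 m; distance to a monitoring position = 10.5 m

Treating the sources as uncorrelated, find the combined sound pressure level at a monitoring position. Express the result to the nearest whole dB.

Propagate each source to the receiver with L = L_ref − 20·log₁₀(r/r_ref), then add intensities.
fan: 75.7 − 20·log₁₀(35.1/2.9) = 75.7 − 21.66 = 54.04 dB.
conveyor drive: 77.6 − 20·log₁₀(30.9/2.8) = 77.6 − 20.86 = 56.74 dB.
blower: 77.9 − 20·log₁₀(10.5/1.9) = 77.9 − 14.85 = 63.05 dB.
Σ 10^(L/10) = 2.745e+06 → L_total = 10·log₁₀(2.745e+06) = 64.39 dB.

64 dB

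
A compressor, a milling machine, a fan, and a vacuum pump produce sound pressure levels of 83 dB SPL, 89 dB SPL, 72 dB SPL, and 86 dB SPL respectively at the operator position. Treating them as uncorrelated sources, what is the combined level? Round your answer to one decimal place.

91.5 dB SPL

Incoherent sources combine by intensity addition: L_total = 10·log₁₀(Σ 10^(L_i/10)).
Σ 10^(L/10) = 10^(83/10) + 10^(89/10) + 10^(72/10) + 10^(86/10) = 1.408e+09.
L_total = 10·log₁₀(1.408e+09) = 91.49 dB SPL.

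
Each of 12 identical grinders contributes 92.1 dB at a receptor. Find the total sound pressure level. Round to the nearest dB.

103 dB

N identical incoherent sources raise the level by 10·log₁₀ N.
L_total = 92.1 + 10·log₁₀(12) = 92.1 + 10.792 = 102.89 dB.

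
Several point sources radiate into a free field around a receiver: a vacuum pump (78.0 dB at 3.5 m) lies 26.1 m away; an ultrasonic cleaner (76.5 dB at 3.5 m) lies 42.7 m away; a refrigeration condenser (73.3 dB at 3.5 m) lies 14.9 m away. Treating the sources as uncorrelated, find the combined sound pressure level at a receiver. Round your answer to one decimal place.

First find each source's level at the receiver (point-source: −20·log₁₀(r/r_ref)), then combine on an intensity basis.
vacuum pump: 78.0 − 20·log₁₀(26.1/3.5) = 78.0 − 17.45 = 60.55 dB.
ultrasonic cleaner: 76.5 − 20·log₁₀(42.7/3.5) = 76.5 − 21.73 = 54.77 dB.
refrigeration condenser: 73.3 − 20·log₁₀(14.9/3.5) = 73.3 − 12.58 = 60.72 dB.
Σ 10^(L/10) = 2.614e+06 → L_total = 10·log₁₀(2.614e+06) = 64.17 dB.

64.2 dB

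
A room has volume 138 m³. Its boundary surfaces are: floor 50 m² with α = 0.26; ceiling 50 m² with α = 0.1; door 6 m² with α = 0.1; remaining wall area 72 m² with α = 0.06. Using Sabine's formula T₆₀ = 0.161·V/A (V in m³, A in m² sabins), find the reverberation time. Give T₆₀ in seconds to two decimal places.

0.97 s

A = Σ Sᵢαᵢ = 50·0.26 + 50·0.1 + 6·0.1 + 72·0.06 = 22.92 m².
T₆₀ = 0.161·V/A = 0.161·138/22.92 = 0.969 s.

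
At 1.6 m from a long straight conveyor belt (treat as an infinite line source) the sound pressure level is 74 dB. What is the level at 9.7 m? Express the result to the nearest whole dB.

66 dB

For a line source, L₂ = L₁ − 10·log₁₀(r₂/r₁).
L₂ = 74 − 10·log₁₀(9.7/1.6) = 74 − 7.827 = 66.17 dB.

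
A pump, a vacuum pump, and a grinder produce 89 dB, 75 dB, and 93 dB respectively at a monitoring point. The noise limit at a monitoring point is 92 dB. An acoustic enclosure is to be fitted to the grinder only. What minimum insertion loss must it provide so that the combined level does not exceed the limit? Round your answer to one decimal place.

4.2 dB

The untreated sources together contribute 10^(89/10) + 10^(75/10) = 8.260e+08, i.e. 89.17 dB.
To meet 92 dB overall, the treated grinder may contribute at most 10^(92/10) − 8.260e+08 = 7.589e+08, i.e. 88.80 dB.
Required insertion loss = 93 − 88.80 = 4.20 dB.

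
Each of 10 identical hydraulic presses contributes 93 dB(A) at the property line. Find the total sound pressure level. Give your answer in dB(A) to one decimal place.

103.0 dB(A)

L_total = L₁ + 10·log₁₀ N for N identical incoherent sources.
L_total = 93 + 10·log₁₀(10) = 93 + 10.000 = 103.00 dB(A).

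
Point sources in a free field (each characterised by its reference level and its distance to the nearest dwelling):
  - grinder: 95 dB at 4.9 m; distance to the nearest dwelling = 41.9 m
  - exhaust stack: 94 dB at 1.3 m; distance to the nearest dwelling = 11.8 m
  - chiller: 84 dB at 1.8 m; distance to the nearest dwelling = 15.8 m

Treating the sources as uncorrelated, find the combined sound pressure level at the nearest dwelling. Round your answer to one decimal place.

78.9 dB

First find each source's level at the receiver (point-source: −20·log₁₀(r/r_ref)), then combine on an intensity basis.
grinder: 95 − 20·log₁₀(41.9/4.9) = 95 − 18.64 = 76.36 dB.
exhaust stack: 94 − 20·log₁₀(11.8/1.3) = 94 − 19.16 = 74.84 dB.
chiller: 84 − 20·log₁₀(15.8/1.8) = 84 − 18.87 = 65.13 dB.
Σ 10^(L/10) = 7.700e+07 → L_total = 10·log₁₀(7.700e+07) = 78.86 dB.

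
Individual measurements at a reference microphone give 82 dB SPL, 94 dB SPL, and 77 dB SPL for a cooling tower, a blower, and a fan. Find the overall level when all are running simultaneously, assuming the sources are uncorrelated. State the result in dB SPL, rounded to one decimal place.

Incoherent sources combine by intensity addition: L_total = 10·log₁₀(Σ 10^(L_i/10)).
Σ 10^(L/10) = 10^(82/10) + 10^(94/10) + 10^(77/10) = 2.720e+09.
L_total = 10·log₁₀(2.720e+09) = 94.35 dB SPL.

94.3 dB SPL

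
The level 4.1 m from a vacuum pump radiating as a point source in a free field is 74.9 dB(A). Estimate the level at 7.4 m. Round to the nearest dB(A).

70 dB(A)

For a point source, L₂ = L₁ − 20·log₁₀(r₂/r₁).
L₂ = 74.9 − 20·log₁₀(7.4/4.1) = 74.9 − 5.129 = 69.77 dB(A).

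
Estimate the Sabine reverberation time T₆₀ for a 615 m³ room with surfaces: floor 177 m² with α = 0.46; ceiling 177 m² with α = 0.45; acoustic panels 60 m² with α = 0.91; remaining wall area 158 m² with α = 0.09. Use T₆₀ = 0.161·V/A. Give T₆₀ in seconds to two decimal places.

0.43 s

A = Σ Sᵢαᵢ = 177·0.46 + 177·0.45 + 60·0.91 + 158·0.09 = 229.89 m².
T₆₀ = 0.161 × 615 / 229.89 = 0.431 s.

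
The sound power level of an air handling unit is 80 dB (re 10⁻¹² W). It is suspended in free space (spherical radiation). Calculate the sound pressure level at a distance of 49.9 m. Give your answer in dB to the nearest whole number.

35 dB

The power spreads over a sphere of area 4π·r², so L_p = L_w − 10·log₁₀(4π·r²).
4π·r² = 3.129e+04 m², 10·log₁₀ of that is 44.954 dB.
L_p = 80 − 44.954 = 35.05 dB.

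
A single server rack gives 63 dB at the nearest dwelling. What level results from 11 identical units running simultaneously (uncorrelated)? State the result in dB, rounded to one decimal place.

73.4 dB

With 11 equal, uncorrelated contributions the intensity is 11× that of one unit, giving a rise of 10·log₁₀ 11.
L_total = 63 + 10·log₁₀(11) = 63 + 10.414 = 73.41 dB.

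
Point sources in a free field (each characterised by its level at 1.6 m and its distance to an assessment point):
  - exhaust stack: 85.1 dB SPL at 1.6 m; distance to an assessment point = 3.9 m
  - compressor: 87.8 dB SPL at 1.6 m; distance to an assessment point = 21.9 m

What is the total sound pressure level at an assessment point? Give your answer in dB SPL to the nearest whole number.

Propagate each source to the receiver with L = L_ref − 20·log₁₀(r/r_ref), then add intensities.
exhaust stack: 85.1 − 20·log₁₀(3.9/1.6) = 85.1 − 7.74 = 77.36 dB SPL.
compressor: 87.8 − 20·log₁₀(21.9/1.6) = 87.8 − 22.73 = 65.07 dB SPL.
Σ 10^(L/10) = 5.768e+07 → L_total = 10·log₁₀(5.768e+07) = 77.61 dB SPL.

78 dB SPL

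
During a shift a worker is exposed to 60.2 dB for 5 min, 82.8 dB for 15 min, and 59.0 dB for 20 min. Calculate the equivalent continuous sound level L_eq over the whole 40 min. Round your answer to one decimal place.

The energy average is taken in the linear domain: L_eq = 10·log₁₀[(Σ tᵢ·10^(Lᵢ/10))/T], T = 40 min.
Σ tᵢ·10^(Lᵢ/10) = 5·10^(60.2/10) + 15·10^(82.8/10) + 20·10^(59.0/10) = 2.879e+09.
L_eq = 10·log₁₀(2.879e+09/40) = 78.57 dB.

78.6 dB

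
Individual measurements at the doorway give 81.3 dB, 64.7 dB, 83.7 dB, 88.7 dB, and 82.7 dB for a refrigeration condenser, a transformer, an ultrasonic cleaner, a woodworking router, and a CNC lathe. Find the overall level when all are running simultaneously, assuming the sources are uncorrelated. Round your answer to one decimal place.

Incoherent sources combine by intensity addition: L_total = 10·log₁₀(Σ 10^(L_i/10)).
Σ 10^(L/10) = 10^(81.3/10) + 10^(64.7/10) + 10^(83.7/10) + 10^(88.7/10) + 10^(82.7/10) = 1.300e+09.
L_total = 10·log₁₀(1.300e+09) = 91.14 dB.

91.1 dB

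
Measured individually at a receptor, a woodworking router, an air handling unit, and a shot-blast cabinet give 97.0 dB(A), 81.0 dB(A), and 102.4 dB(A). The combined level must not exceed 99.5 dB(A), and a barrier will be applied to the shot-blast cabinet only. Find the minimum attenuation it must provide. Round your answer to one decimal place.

The untreated sources together contribute 10^(97.0/10) + 10^(81.0/10) = 5.138e+09, i.e. 97.11 dB(A).
The limit corresponds to 10^(99.5/10) = 8.913e+09; subtracting the fixed part leaves 3.775e+09 for the shot-blast cabinet, i.e. 95.77 dB(A).
So the shot-blast cabinet must be reduced from 102.4 to 95.77 dB(A): IL = 6.63 dB.

6.6 dB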